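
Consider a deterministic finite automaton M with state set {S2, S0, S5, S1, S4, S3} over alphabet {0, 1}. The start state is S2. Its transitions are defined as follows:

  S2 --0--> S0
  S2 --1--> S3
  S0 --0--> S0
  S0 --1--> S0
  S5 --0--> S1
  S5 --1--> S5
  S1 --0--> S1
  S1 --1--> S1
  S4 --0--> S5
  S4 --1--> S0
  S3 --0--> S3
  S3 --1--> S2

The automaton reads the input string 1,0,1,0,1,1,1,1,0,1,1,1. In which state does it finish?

S2 → S3 → S3 → S2 → S0 → S0 → S0 → S0 → S0 → S0 → S0 → S0 → S0

S0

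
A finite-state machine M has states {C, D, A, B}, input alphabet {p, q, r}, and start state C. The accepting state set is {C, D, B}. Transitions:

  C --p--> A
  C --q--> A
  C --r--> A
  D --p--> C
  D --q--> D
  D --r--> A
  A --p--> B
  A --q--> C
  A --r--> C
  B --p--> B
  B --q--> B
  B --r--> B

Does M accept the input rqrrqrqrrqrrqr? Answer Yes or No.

Trace: C -r-> A -q-> C -r-> A -r-> C -q-> A -r-> C -q-> A -r-> C -r-> A -q-> C -r-> A -r-> C -q-> A -r-> C
End state C is accepting.

Yes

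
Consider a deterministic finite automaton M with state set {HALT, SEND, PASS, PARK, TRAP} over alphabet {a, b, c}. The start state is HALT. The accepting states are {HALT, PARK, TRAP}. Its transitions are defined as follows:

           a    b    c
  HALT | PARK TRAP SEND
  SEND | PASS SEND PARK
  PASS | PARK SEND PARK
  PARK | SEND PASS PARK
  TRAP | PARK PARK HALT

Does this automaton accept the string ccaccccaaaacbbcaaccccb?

Trace: HALT -c-> SEND -c-> PARK -a-> SEND -c-> PARK -c-> PARK -c-> PARK -c-> PARK -a-> SEND -a-> PASS -a-> PARK -a-> SEND -c-> PARK -b-> PASS -b-> SEND -c-> PARK -a-> SEND -a-> PASS -c-> PARK -c-> PARK -c-> PARK -c-> PARK -b-> PASS
End state PASS is not accepting.

No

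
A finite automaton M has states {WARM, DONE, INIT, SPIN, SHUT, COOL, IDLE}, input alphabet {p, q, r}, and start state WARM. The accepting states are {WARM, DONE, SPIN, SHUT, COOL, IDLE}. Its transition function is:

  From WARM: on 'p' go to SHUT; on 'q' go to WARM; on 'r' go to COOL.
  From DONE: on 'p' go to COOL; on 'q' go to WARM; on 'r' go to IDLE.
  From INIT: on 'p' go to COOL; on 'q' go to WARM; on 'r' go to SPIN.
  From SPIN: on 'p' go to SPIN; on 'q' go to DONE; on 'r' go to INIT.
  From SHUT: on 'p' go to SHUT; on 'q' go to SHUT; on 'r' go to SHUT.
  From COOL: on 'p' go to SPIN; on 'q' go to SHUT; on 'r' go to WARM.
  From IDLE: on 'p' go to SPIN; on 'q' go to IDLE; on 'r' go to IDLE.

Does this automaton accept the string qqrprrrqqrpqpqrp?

Yes

Trace: WARM -q-> WARM -q-> WARM -r-> COOL -p-> SPIN -r-> INIT -r-> SPIN -r-> INIT -q-> WARM -q-> WARM -r-> COOL -p-> SPIN -q-> DONE -p-> COOL -q-> SHUT -r-> SHUT -p-> SHUT
End state SHUT is accepting.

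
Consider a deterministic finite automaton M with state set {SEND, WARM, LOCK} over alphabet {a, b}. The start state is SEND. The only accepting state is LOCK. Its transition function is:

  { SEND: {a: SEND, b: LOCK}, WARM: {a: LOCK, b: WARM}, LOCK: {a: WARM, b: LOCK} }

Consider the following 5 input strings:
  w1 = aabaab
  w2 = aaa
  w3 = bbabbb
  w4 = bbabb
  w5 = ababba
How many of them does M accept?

2

w1:
  start at SEND
  read 'a': SEND → SEND
  read 'a': SEND → SEND
  read 'b': SEND → LOCK
  read 'a': LOCK → WARM
  read 'a': WARM → LOCK
  read 'b': LOCK → LOCK
  end LOCK, accepted
w2:
  start at SEND
  read 'a': SEND → SEND
  read 'a': SEND → SEND
  read 'a': SEND → SEND
  end SEND, rejected
w3:
  start at SEND
  read 'b': SEND → LOCK
  read 'b': LOCK → LOCK
  read 'a': LOCK → WARM
  read 'b': WARM → WARM
  read 'b': WARM → WARM
  read 'b': WARM → WARM
  end WARM, rejected
w4:
  start at SEND
  read 'b': SEND → LOCK
  read 'b': LOCK → LOCK
  read 'a': LOCK → WARM
  read 'b': WARM → WARM
  read 'b': WARM → WARM
  end WARM, rejected
w5:
  start at SEND
  read 'a': SEND → SEND
  read 'b': SEND → LOCK
  read 'a': LOCK → WARM
  read 'b': WARM → WARM
  read 'b': WARM → WARM
  read 'a': WARM → LOCK
  end LOCK, accepted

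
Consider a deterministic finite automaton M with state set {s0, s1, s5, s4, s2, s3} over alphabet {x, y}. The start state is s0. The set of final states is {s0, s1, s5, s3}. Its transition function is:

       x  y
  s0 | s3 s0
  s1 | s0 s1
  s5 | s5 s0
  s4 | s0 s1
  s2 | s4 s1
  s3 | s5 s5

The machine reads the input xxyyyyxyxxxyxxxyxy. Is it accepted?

Yes

start at s0
read 'x': s0 → s3
read 'x': s3 → s5
read 'y': s5 → s0
read 'y': s0 → s0
read 'y': s0 → s0
read 'y': s0 → s0
read 'x': s0 → s3
read 'y': s3 → s5
read 'x': s5 → s5
read 'x': s5 → s5
read 'x': s5 → s5
read 'y': s5 → s0
read 'x': s0 → s3
read 'x': s3 → s5
read 'x': s5 → s5
read 'y': s5 → s0
read 'x': s0 → s3
read 'y': s3 → s5
End state s5 is accepting.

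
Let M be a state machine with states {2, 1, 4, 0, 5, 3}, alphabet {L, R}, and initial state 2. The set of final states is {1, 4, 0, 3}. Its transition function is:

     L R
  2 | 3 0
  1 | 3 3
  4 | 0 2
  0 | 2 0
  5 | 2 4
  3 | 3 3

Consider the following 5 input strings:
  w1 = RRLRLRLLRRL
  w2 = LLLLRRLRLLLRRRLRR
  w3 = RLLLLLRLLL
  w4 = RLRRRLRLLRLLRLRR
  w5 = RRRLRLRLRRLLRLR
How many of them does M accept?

5

w1: Trace: 2 -R-> 0 -R-> 0 -L-> 2 -R-> 0 -L-> 2 -R-> 0 -L-> 2 -L-> 3 -R-> 3 -R-> 3 -L-> 3  → end 3, accepted
w2: Trace: 2 -L-> 3 -L-> 3 -L-> 3 -L-> 3 -R-> 3 -R-> 3 -L-> 3 -R-> 3 -L-> 3 -L-> 3 -L-> 3 -R-> 3 -R-> 3 -R-> 3 -L-> 3 -R-> 3 -R-> 3  → end 3, accepted
w3: Trace: 2 -R-> 0 -L-> 2 -L-> 3 -L-> 3 -L-> 3 -L-> 3 -R-> 3 -L-> 3 -L-> 3 -L-> 3  → end 3, accepted
w4: Trace: 2 -R-> 0 -L-> 2 -R-> 0 -R-> 0 -R-> 0 -L-> 2 -R-> 0 -L-> 2 -L-> 3 -R-> 3 -L-> 3 -L-> 3 -R-> 3 -L-> 3 -R-> 3 -R-> 3  → end 3, accepted
w5: Trace: 2 -R-> 0 -R-> 0 -R-> 0 -L-> 2 -R-> 0 -L-> 2 -R-> 0 -L-> 2 -R-> 0 -R-> 0 -L-> 2 -L-> 3 -R-> 3 -L-> 3 -R-> 3  → end 3, accepted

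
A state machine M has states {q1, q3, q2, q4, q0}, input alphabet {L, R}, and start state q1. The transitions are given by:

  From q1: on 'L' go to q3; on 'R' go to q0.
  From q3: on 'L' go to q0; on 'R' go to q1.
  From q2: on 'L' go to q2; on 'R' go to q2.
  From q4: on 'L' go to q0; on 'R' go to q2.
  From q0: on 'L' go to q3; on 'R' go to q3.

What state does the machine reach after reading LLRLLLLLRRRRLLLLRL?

q3

q1 → q3 → q0 → q3 → q0 → q3 → q0 → q3 → q0 → q3 → q1 → q0 → q3 → q0 → q3 → q0 → q3 → q1 → q3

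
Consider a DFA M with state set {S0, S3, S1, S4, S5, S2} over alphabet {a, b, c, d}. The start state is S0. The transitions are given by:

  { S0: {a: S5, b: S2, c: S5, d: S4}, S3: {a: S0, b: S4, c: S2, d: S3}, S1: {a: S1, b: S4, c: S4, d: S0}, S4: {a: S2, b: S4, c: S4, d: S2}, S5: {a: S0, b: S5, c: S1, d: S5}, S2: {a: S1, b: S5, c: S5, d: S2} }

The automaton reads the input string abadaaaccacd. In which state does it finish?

S5

start at S0
read 'a': S0 → S5
read 'b': S5 → S5
read 'a': S5 → S0
read 'd': S0 → S4
read 'a': S4 → S2
read 'a': S2 → S1
read 'a': S1 → S1
read 'c': S1 → S4
read 'c': S4 → S4
read 'a': S4 → S2
read 'c': S2 → S5
read 'd': S5 → S5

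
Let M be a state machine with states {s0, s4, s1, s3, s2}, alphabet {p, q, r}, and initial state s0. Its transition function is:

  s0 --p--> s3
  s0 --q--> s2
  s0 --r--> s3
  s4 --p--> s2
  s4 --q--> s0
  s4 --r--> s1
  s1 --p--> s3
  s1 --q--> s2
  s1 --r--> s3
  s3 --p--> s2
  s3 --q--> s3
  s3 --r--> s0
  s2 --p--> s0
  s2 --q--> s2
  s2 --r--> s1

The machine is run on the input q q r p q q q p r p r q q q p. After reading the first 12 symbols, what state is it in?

s2

s0 → s2 → s2 → s1 → s3 → s3 → s3 → s3 → s2 → s1 → s3 → s0 → s2
After 12 symbols: s2.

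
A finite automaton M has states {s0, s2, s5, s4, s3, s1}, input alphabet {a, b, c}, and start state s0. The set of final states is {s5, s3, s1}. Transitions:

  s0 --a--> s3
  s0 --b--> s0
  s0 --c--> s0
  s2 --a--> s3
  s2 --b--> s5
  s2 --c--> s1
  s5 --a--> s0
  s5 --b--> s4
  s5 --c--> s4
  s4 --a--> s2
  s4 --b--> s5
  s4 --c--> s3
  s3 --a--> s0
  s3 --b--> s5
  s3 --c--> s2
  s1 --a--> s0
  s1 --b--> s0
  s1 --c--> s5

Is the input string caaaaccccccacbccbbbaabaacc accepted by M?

Yes

s0 → s0 → s3 → s0 → s3 → s0 → s0 → s0 → s0 → s0 → s0 → s0 → s3 → s2 → s5 → s4 → s3 → s5 → s4 → s5 → s0 → s3 → s5 → s0 → s3 → s2 → s1
End state s1 is accepting.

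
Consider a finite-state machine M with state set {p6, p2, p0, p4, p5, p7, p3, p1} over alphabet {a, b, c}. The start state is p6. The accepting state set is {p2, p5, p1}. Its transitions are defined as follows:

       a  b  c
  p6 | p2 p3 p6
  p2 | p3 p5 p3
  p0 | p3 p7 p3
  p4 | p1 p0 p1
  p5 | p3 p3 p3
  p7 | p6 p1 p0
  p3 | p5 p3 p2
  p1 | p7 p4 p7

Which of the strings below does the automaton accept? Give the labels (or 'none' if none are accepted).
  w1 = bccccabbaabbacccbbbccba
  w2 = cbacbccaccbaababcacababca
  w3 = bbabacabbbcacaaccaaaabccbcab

w1: Trace: p6 -b-> p3 -c-> p2 -c-> p3 -c-> p2 -c-> p3 -a-> p5 -b-> p3 -b-> p3 -a-> p5 -a-> p3 -b-> p3 -b-> p3 -a-> p5 -c-> p3 -c-> p2 -c-> p3 -b-> p3 -b-> p3 -b-> p3 -c-> p2 -c-> p3 -b-> p3 -a-> p5  → end p5, accepted
w2: Trace: p6 -c-> p6 -b-> p3 -a-> p5 -c-> p3 -b-> p3 -c-> p2 -c-> p3 -a-> p5 -c-> p3 -c-> p2 -b-> p5 -a-> p3 -a-> p5 -b-> p3 -a-> p5 -b-> p3 -c-> p2 -a-> p3 -c-> p2 -a-> p3 -b-> p3 -a-> p5 -b-> p3 -c-> p2 -a-> p3  → end p3, rejected
w3: Trace: p6 -b-> p3 -b-> p3 -a-> p5 -b-> p3 -a-> p5 -c-> p3 -a-> p5 -b-> p3 -b-> p3 -b-> p3 -c-> p2 -a-> p3 -c-> p2 -a-> p3 -a-> p5 -c-> p3 -c-> p2 -a-> p3 -a-> p5 -a-> p3 -a-> p5 -b-> p3 -c-> p2 -c-> p3 -b-> p3 -c-> p2 -a-> p3 -b-> p3  → end p3, rejected

w1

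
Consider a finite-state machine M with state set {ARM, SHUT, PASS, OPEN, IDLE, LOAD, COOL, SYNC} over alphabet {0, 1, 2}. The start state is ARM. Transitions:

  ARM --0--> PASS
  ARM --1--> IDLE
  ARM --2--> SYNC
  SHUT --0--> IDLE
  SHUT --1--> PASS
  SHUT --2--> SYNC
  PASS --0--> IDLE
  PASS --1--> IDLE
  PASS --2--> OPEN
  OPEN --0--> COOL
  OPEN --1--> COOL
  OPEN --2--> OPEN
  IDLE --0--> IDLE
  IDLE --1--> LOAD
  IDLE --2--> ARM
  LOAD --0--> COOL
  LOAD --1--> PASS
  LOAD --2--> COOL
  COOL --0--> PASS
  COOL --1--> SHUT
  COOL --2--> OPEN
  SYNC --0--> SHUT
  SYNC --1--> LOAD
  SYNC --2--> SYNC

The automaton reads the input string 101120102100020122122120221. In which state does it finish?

start at ARM
read '1': ARM → IDLE
read '0': IDLE → IDLE
read '1': IDLE → LOAD
read '1': LOAD → PASS
read '2': PASS → OPEN
read '0': OPEN → COOL
read '1': COOL → SHUT
read '0': SHUT → IDLE
read '2': IDLE → ARM
read '1': ARM → IDLE
read '0': IDLE → IDLE
read '0': IDLE → IDLE
read '0': IDLE → IDLE
read '2': IDLE → ARM
read '0': ARM → PASS
read '1': PASS → IDLE
read '2': IDLE → ARM
read '2': ARM → SYNC
read '1': SYNC → LOAD
read '2': LOAD → COOL
read '2': COOL → OPEN
read '1': OPEN → COOL
read '2': COOL → OPEN
read '0': OPEN → COOL
read '2': COOL → OPEN
read '2': OPEN → OPEN
read '1': OPEN → COOL

COOL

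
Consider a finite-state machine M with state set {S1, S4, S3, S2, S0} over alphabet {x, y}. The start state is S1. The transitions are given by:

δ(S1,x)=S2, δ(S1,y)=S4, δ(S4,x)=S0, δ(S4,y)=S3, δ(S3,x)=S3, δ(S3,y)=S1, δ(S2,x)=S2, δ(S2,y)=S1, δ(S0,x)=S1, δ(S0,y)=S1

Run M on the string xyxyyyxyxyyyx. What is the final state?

Trace: S1 -x-> S2 -y-> S1 -x-> S2 -y-> S1 -y-> S4 -y-> S3 -x-> S3 -y-> S1 -x-> S2 -y-> S1 -y-> S4 -y-> S3 -x-> S3

S3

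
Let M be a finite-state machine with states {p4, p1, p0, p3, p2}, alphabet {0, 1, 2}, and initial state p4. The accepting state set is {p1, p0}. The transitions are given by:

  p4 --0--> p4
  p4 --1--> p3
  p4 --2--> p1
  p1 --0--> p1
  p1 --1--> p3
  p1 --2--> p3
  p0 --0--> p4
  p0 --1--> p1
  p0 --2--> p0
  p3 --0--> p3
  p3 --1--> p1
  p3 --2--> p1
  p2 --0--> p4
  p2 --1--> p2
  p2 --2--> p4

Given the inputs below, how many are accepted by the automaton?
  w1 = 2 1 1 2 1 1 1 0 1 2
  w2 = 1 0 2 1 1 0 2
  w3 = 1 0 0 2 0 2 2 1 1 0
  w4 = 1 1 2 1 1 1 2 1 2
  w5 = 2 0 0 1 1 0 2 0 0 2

3

w1: p4 → p1 → p3 → p1 → p3 → p1 → p3 → p1 → p1 → p3 → p1  → end p1, accepted
w2: p4 → p3 → p3 → p1 → p3 → p1 → p1 → p3  → end p3, rejected
w3: p4 → p3 → p3 → p3 → p1 → p1 → p3 → p1 → p3 → p1 → p1  → end p1, accepted
w4: p4 → p3 → p1 → p3 → p1 → p3 → p1 → p3 → p1 → p3  → end p3, rejected
w5: p4 → p1 → p1 → p1 → p3 → p1 → p1 → p3 → p3 → p3 → p1  → end p1, accepted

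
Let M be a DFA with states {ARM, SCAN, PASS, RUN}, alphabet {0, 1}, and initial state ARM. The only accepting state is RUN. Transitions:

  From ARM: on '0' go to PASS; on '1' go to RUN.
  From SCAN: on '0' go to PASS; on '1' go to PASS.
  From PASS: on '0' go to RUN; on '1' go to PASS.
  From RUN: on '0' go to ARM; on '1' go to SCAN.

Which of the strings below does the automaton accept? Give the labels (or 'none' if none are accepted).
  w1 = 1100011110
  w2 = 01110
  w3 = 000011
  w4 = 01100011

w1: Trace: ARM -1-> RUN -1-> SCAN -0-> PASS -0-> RUN -0-> ARM -1-> RUN -1-> SCAN -1-> PASS -1-> PASS -0-> RUN  → end RUN, accepted
w2: Trace: ARM -0-> PASS -1-> PASS -1-> PASS -1-> PASS -0-> RUN  → end RUN, accepted
w3: Trace: ARM -0-> PASS -0-> RUN -0-> ARM -0-> PASS -1-> PASS -1-> PASS  → end PASS, rejected
w4: Trace: ARM -0-> PASS -1-> PASS -1-> PASS -0-> RUN -0-> ARM -0-> PASS -1-> PASS -1-> PASS  → end PASS, rejected

w1, w2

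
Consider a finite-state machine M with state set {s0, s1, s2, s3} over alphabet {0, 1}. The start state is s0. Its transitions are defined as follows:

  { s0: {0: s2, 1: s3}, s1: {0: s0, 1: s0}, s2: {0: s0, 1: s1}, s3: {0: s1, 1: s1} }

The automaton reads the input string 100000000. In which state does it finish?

s0

start at s0
read '1': s0 → s3
read '0': s3 → s1
read '0': s1 → s0
read '0': s0 → s2
read '0': s2 → s0
read '0': s0 → s2
read '0': s2 → s0
read '0': s0 → s2
read '0': s2 → s0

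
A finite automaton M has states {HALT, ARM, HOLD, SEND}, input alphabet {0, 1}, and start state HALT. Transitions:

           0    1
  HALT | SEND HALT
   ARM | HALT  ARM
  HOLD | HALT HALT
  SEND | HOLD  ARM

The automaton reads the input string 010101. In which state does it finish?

start at HALT
read '0': HALT → SEND
read '1': SEND → ARM
read '0': ARM → HALT
read '1': HALT → HALT
read '0': HALT → SEND
read '1': SEND → ARM

ARM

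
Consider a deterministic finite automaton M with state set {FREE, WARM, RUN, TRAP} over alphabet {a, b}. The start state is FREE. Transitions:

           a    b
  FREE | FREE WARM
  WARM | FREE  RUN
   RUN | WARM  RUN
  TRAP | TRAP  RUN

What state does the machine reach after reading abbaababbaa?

FREE

FREE → FREE → WARM → RUN → WARM → FREE → WARM → FREE → WARM → RUN → WARM → FREE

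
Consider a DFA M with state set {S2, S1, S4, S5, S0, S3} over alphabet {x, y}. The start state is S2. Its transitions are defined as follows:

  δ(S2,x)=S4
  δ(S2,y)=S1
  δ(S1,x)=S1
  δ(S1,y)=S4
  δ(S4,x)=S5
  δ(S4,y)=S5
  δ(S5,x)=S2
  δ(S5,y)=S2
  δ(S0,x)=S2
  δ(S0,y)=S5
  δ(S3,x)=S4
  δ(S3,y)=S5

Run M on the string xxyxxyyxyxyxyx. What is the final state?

Trace: S2 -x-> S4 -x-> S5 -y-> S2 -x-> S4 -x-> S5 -y-> S2 -y-> S1 -x-> S1 -y-> S4 -x-> S5 -y-> S2 -x-> S4 -y-> S5 -x-> S2

S2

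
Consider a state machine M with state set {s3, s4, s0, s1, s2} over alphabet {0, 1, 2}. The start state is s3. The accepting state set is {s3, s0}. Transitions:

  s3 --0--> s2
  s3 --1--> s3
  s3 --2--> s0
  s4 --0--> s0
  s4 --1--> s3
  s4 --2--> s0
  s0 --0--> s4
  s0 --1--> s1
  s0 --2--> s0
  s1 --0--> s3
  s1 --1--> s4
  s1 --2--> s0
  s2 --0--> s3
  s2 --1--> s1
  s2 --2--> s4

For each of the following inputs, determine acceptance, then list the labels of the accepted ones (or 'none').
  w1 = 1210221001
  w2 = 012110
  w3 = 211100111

w1:
  start at s3
  read '1': s3 → s3
  read '2': s3 → s0
  read '1': s0 → s1
  read '0': s1 → s3
  read '2': s3 → s0
  read '2': s0 → s0
  read '1': s0 → s1
  read '0': s1 → s3
  read '0': s3 → s2
  read '1': s2 → s1
  end s1, rejected
w2:
  start at s3
  read '0': s3 → s2
  read '1': s2 → s1
  read '2': s1 → s0
  read '1': s0 → s1
  read '1': s1 → s4
  read '0': s4 → s0
  end s0, accepted
w3:
  start at s3
  read '2': s3 → s0
  read '1': s0 → s1
  read '1': s1 → s4
  read '1': s4 → s3
  read '0': s3 → s2
  read '0': s2 → s3
  read '1': s3 → s3
  read '1': s3 → s3
  read '1': s3 → s3
  end s3, accepted

w2, w3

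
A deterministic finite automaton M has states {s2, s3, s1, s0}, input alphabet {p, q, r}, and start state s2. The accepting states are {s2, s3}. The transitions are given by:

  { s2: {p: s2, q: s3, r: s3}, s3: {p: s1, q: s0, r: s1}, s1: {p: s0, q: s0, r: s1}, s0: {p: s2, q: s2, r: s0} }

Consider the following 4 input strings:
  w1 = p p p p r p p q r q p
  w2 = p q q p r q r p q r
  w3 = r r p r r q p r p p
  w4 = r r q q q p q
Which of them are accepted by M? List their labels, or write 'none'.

w1: s2 → s2 → s2 → s2 → s2 → s3 → s1 → s0 → s2 → s3 → s0 → s2  → end s2, accepted
w2: s2 → s2 → s3 → s0 → s2 → s3 → s0 → s0 → s2 → s3 → s1  → end s1, rejected
w3: s2 → s3 → s1 → s0 → s0 → s0 → s2 → s2 → s3 → s1 → s0  → end s0, rejected
w4: s2 → s3 → s1 → s0 → s2 → s3 → s1 → s0  → end s0, rejected

w1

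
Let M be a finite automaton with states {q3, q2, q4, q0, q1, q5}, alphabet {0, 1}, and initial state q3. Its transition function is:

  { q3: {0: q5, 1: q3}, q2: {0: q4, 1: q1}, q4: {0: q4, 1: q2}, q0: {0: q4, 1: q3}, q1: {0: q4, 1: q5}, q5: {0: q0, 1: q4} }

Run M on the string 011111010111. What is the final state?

start at q3
read '0': q3 → q5
read '1': q5 → q4
read '1': q4 → q2
read '1': q2 → q1
read '1': q1 → q5
read '1': q5 → q4
read '0': q4 → q4
read '1': q4 → q2
read '0': q2 → q4
read '1': q4 → q2
read '1': q2 → q1
read '1': q1 → q5

q5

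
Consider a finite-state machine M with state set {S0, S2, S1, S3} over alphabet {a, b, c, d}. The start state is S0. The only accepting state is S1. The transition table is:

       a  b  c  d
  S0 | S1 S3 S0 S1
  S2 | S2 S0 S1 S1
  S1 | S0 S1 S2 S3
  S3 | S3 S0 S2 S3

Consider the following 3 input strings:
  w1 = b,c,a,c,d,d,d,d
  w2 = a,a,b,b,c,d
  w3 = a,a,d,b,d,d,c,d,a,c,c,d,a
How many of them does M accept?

w1: Trace: S0 -b-> S3 -c-> S2 -a-> S2 -c-> S1 -d-> S3 -d-> S3 -d-> S3 -d-> S3  → end S3, rejected
w2: Trace: S0 -a-> S1 -a-> S0 -b-> S3 -b-> S0 -c-> S0 -d-> S1  → end S1, accepted
w3: Trace: S0 -a-> S1 -a-> S0 -d-> S1 -b-> S1 -d-> S3 -d-> S3 -c-> S2 -d-> S1 -a-> S0 -c-> S0 -c-> S0 -d-> S1 -a-> S0  → end S0, rejected

1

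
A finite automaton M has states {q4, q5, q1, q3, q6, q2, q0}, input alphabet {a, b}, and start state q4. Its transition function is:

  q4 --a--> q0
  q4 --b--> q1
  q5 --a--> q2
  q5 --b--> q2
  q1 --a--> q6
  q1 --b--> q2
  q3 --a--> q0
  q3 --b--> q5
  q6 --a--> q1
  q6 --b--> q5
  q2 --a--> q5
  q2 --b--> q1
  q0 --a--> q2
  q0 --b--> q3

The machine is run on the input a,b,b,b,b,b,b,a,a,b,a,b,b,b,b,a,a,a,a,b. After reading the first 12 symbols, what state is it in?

q2

Trace: q4 -a-> q0 -b-> q3 -b-> q5 -b-> q2 -b-> q1 -b-> q2 -b-> q1 -a-> q6 -a-> q1 -b-> q2 -a-> q5 -b-> q2
After 12 symbols: q2.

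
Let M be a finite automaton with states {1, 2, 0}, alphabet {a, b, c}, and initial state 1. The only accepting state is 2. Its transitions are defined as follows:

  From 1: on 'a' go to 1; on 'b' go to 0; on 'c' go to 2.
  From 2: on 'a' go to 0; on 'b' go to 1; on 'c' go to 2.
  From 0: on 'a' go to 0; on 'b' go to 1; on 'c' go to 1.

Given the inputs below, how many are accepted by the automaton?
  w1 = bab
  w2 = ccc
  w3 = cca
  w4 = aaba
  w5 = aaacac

1

w1: Trace: 1 -b-> 0 -a-> 0 -b-> 1  → end 1, rejected
w2: Trace: 1 -c-> 2 -c-> 2 -c-> 2  → end 2, accepted
w3: Trace: 1 -c-> 2 -c-> 2 -a-> 0  → end 0, rejected
w4: Trace: 1 -a-> 1 -a-> 1 -b-> 0 -a-> 0  → end 0, rejected
w5: Trace: 1 -a-> 1 -a-> 1 -a-> 1 -c-> 2 -a-> 0 -c-> 1  → end 1, rejected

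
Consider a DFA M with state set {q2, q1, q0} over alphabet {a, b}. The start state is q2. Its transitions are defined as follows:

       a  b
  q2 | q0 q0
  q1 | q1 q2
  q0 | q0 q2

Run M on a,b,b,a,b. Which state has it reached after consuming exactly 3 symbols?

q0

Trace: q2 -a-> q0 -b-> q2 -b-> q0
After 3 symbols: q0.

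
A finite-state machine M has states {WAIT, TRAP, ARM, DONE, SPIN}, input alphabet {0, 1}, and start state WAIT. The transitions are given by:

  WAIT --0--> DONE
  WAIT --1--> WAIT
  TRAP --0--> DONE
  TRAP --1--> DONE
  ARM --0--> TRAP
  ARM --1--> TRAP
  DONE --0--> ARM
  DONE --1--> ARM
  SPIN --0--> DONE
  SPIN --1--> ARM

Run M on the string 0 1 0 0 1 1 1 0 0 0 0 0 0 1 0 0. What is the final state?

WAIT → DONE → ARM → TRAP → DONE → ARM → TRAP → DONE → ARM → TRAP → DONE → ARM → TRAP → DONE → ARM → TRAP → DONE

DONE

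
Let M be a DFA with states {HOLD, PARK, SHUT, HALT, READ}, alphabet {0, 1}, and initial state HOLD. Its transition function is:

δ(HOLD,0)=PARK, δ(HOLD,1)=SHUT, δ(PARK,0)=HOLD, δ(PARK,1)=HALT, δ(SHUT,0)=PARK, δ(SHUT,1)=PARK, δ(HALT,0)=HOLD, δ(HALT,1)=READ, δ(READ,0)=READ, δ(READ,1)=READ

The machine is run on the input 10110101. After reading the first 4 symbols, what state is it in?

HOLD → SHUT → PARK → HALT → READ
After 4 symbols: READ.

READ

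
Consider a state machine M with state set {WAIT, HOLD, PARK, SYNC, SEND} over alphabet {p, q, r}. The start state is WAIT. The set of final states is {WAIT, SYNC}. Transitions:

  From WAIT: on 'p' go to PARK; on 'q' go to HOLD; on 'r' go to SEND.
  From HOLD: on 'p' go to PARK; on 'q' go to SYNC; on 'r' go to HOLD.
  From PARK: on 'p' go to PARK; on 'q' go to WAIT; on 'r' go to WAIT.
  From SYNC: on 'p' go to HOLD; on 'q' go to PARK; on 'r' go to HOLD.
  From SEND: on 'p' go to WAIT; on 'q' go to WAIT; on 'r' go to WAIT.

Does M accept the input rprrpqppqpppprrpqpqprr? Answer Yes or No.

No

Trace: WAIT -r-> SEND -p-> WAIT -r-> SEND -r-> WAIT -p-> PARK -q-> WAIT -p-> PARK -p-> PARK -q-> WAIT -p-> PARK -p-> PARK -p-> PARK -p-> PARK -r-> WAIT -r-> SEND -p-> WAIT -q-> HOLD -p-> PARK -q-> WAIT -p-> PARK -r-> WAIT -r-> SEND
End state SEND is not accepting.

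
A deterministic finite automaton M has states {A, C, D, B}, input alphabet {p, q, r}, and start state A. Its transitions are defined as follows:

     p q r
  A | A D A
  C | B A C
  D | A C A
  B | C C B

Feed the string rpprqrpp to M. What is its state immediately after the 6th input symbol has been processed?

Trace: A -r-> A -p-> A -p-> A -r-> A -q-> D -r-> A
After 6 symbols: A.

A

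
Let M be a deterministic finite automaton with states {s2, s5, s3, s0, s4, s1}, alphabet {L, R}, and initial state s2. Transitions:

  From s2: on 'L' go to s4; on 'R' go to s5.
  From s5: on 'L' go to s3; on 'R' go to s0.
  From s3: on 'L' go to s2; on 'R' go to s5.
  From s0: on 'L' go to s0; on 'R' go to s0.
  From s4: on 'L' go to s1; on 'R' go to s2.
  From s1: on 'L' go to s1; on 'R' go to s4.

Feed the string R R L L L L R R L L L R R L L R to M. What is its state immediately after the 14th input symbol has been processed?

s0

s2 → s5 → s0 → s0 → s0 → s0 → s0 → s0 → s0 → s0 → s0 → s0 → s0 → s0 → s0
After 14 symbols: s0.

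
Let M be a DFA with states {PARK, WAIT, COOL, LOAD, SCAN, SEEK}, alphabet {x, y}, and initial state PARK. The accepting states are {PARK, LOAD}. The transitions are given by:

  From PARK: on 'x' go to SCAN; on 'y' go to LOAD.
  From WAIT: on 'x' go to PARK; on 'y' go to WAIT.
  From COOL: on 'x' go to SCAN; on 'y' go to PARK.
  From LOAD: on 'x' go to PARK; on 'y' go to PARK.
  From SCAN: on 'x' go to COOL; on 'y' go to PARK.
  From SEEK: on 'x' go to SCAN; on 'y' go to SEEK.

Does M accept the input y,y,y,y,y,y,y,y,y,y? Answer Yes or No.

start at PARK
read 'y': PARK → LOAD
read 'y': LOAD → PARK
read 'y': PARK → LOAD
read 'y': LOAD → PARK
read 'y': PARK → LOAD
read 'y': LOAD → PARK
read 'y': PARK → LOAD
read 'y': LOAD → PARK
read 'y': PARK → LOAD
read 'y': LOAD → PARK
End state PARK is accepting.

Yes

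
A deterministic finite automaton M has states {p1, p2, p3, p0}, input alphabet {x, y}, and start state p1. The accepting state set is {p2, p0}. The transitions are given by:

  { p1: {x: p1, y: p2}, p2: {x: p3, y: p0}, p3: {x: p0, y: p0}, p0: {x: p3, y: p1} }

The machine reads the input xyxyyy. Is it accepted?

start at p1
read 'x': p1 → p1
read 'y': p1 → p2
read 'x': p2 → p3
read 'y': p3 → p0
read 'y': p0 → p1
read 'y': p1 → p2
End state p2 is accepting.

Yes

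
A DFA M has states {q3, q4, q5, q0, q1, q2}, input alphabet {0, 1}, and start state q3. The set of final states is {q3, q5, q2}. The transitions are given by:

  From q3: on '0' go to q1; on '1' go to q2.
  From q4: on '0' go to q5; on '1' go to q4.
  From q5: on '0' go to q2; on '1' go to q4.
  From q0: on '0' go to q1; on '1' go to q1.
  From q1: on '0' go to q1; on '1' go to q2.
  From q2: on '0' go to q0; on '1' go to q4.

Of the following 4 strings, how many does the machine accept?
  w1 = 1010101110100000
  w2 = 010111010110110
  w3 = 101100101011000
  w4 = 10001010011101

1

w1:
  start at q3
  read '1': q3 → q2
  read '0': q2 → q0
  read '1': q0 → q1
  read '0': q1 → q1
  read '1': q1 → q2
  read '0': q2 → q0
  read '1': q0 → q1
  read '1': q1 → q2
  read '1': q2 → q4
  read '0': q4 → q5
  read '1': q5 → q4
  read '0': q4 → q5
  read '0': q5 → q2
  read '0': q2 → q0
  read '0': q0 → q1
  read '0': q1 → q1
  end q1, rejected
w2:
  start at q3
  read '0': q3 → q1
  read '1': q1 → q2
  read '0': q2 → q0
  read '1': q0 → q1
  read '1': q1 → q2
  read '1': q2 → q4
  read '0': q4 → q5
  read '1': q5 → q4
  read '0': q4 → q5
  read '1': q5 → q4
  read '1': q4 → q4
  read '0': q4 → q5
  read '1': q5 → q4
  read '1': q4 → q4
  read '0': q4 → q5
  end q5, accepted
w3:
  start at q3
  read '1': q3 → q2
  read '0': q2 → q0
  read '1': q0 → q1
  read '1': q1 → q2
  read '0': q2 → q0
  read '0': q0 → q1
  read '1': q1 → q2
  read '0': q2 → q0
  read '1': q0 → q1
  read '0': q1 → q1
  read '1': q1 → q2
  read '1': q2 → q4
  read '0': q4 → q5
  read '0': q5 → q2
  read '0': q2 → q0
  end q0, rejected
w4:
  start at q3
  read '1': q3 → q2
  read '0': q2 → q0
  read '0': q0 → q1
  read '0': q1 → q1
  read '1': q1 → q2
  read '0': q2 → q0
  read '1': q0 → q1
  read '0': q1 → q1
  read '0': q1 → q1
  read '1': q1 → q2
  read '1': q2 → q4
  read '1': q4 → q4
  read '0': q4 → q5
  read '1': q5 → q4
  end q4, rejected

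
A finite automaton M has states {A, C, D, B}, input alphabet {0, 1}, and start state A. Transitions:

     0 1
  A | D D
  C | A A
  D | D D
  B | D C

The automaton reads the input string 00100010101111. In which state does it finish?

D

A → D → D → D → D → D → D → D → D → D → D → D → D → D → D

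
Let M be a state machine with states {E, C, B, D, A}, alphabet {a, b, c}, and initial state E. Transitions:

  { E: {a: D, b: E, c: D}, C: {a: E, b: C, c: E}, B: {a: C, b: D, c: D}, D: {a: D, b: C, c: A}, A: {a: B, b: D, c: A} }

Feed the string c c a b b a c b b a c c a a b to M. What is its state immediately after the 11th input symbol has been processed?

D

E → D → A → B → D → C → E → D → C → C → E → D
After 11 symbols: D.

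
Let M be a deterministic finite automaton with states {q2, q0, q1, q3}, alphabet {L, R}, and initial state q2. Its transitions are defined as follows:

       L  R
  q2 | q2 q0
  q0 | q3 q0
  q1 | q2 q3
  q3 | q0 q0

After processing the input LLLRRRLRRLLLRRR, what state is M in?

Trace: q2 -L-> q2 -L-> q2 -L-> q2 -R-> q0 -R-> q0 -R-> q0 -L-> q3 -R-> q0 -R-> q0 -L-> q3 -L-> q0 -L-> q3 -R-> q0 -R-> q0 -R-> q0

q0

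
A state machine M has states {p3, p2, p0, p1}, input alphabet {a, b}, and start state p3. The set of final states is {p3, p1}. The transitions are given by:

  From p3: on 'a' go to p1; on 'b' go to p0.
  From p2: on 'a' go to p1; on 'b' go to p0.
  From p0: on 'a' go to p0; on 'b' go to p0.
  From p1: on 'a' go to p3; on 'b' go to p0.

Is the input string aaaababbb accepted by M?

No

start at p3
read 'a': p3 → p1
read 'a': p1 → p3
read 'a': p3 → p1
read 'a': p1 → p3
read 'b': p3 → p0
read 'a': p0 → p0
read 'b': p0 → p0
read 'b': p0 → p0
read 'b': p0 → p0
End state p0 is not accepting.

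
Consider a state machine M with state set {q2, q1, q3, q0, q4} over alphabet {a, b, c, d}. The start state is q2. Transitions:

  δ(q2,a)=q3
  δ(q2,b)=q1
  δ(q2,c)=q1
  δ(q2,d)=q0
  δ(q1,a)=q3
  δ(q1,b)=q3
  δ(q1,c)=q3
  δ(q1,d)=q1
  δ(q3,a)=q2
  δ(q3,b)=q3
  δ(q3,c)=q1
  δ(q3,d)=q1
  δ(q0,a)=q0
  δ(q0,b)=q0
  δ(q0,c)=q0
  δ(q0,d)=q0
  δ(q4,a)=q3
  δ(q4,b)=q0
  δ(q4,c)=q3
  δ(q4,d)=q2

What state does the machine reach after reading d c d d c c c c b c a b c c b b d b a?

q0

Trace: q2 -d-> q0 -c-> q0 -d-> q0 -d-> q0 -c-> q0 -c-> q0 -c-> q0 -c-> q0 -b-> q0 -c-> q0 -a-> q0 -b-> q0 -c-> q0 -c-> q0 -b-> q0 -b-> q0 -d-> q0 -b-> q0 -a-> q0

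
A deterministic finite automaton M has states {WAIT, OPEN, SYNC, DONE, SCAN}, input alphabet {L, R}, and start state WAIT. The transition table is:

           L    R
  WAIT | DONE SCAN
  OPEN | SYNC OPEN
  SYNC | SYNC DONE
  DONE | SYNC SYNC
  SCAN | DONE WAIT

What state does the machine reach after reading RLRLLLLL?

WAIT → SCAN → DONE → SYNC → SYNC → SYNC → SYNC → SYNC → SYNC

SYNC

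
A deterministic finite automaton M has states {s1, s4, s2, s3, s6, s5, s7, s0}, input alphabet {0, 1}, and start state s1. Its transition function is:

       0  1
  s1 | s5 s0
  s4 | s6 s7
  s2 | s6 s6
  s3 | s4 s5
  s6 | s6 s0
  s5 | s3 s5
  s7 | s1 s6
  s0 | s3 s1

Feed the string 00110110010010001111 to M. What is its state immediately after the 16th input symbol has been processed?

s1 → s5 → s3 → s5 → s5 → s3 → s5 → s5 → s3 → s4 → s7 → s1 → s5 → s5 → s3 → s4 → s6
After 16 symbols: s6.

s6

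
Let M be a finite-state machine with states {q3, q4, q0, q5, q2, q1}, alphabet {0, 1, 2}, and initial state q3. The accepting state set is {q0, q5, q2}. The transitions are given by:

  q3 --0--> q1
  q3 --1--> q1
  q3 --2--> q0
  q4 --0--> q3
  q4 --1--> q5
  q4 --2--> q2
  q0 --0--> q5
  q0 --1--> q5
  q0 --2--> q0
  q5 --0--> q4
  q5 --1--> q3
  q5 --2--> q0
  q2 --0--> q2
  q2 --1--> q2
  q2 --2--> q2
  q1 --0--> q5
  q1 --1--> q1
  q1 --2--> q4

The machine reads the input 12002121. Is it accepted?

q3 → q1 → q4 → q3 → q1 → q4 → q5 → q0 → q5
End state q5 is accepting.

Yes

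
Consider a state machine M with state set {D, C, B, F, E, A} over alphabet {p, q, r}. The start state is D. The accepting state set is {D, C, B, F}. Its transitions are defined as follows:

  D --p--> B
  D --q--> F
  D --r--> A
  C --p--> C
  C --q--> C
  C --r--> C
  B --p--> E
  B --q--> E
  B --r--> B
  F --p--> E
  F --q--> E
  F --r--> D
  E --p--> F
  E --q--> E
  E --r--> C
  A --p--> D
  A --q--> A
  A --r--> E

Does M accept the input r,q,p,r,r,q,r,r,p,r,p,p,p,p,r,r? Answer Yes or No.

Yes

D → A → A → D → A → E → E → C → C → C → C → C → C → C → C → C → C
End state C is accepting.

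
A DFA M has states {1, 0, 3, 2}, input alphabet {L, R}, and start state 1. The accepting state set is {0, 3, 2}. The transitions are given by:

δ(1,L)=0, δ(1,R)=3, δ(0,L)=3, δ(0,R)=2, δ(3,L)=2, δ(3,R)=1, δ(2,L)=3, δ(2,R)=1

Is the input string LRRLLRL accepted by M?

Trace: 1 -L-> 0 -R-> 2 -R-> 1 -L-> 0 -L-> 3 -R-> 1 -L-> 0
End state 0 is accepting.

Yes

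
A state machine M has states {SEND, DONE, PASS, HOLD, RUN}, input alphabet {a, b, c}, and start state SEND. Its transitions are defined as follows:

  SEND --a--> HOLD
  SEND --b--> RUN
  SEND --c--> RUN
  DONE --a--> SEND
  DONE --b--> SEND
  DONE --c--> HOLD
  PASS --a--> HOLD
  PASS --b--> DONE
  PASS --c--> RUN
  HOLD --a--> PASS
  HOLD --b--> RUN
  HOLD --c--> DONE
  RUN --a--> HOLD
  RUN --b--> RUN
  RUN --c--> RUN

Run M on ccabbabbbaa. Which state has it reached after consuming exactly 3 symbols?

start at SEND
read 'c': SEND → RUN
read 'c': RUN → RUN
read 'a': RUN → HOLD
After 3 symbols: HOLD.

HOLD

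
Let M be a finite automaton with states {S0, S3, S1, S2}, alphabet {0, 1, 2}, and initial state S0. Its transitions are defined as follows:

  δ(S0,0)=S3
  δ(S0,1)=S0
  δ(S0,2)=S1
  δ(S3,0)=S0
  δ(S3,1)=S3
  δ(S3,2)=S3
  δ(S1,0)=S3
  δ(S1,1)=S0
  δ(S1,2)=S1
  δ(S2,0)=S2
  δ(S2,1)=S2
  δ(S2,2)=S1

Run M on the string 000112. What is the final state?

S3

Trace: S0 -0-> S3 -0-> S0 -0-> S3 -1-> S3 -1-> S3 -2-> S3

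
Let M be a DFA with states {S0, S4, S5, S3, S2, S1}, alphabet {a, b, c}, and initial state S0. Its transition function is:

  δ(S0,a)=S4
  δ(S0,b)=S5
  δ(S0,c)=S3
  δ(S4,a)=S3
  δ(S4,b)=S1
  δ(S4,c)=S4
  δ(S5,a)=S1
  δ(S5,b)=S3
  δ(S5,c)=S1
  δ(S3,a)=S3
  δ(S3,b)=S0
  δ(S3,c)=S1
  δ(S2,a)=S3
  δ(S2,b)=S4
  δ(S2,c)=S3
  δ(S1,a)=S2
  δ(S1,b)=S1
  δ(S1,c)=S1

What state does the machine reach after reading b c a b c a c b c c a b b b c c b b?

S0 → S5 → S1 → S2 → S4 → S4 → S3 → S1 → S1 → S1 → S1 → S2 → S4 → S1 → S1 → S1 → S1 → S1 → S1

S1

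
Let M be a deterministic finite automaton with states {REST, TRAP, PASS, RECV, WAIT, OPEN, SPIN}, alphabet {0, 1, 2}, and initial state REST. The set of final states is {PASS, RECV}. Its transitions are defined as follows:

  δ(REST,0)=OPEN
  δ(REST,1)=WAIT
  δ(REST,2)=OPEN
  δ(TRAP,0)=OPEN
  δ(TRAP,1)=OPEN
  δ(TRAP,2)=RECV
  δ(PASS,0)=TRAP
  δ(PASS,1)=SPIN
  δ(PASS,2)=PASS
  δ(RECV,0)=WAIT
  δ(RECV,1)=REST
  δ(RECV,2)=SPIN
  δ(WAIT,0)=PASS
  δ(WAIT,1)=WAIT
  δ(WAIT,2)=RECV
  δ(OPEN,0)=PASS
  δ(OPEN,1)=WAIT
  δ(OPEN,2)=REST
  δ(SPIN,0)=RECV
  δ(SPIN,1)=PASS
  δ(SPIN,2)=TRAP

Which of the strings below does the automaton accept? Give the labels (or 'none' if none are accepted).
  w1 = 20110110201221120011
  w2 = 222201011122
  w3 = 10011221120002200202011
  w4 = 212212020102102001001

w1, w2

w1:
  start at REST
  read '2': REST → OPEN
  read '0': OPEN → PASS
  read '1': PASS → SPIN
  read '1': SPIN → PASS
  read '0': PASS → TRAP
  read '1': TRAP → OPEN
  read '1': OPEN → WAIT
  read '0': WAIT → PASS
  read '2': PASS → PASS
  read '0': PASS → TRAP
  read '1': TRAP → OPEN
  read '2': OPEN → REST
  read '2': REST → OPEN
  read '1': OPEN → WAIT
  read '1': WAIT → WAIT
  read '2': WAIT → RECV
  read '0': RECV → WAIT
  read '0': WAIT → PASS
  read '1': PASS → SPIN
  read '1': SPIN → PASS
  end PASS, accepted
w2:
  start at REST
  read '2': REST → OPEN
  read '2': OPEN → REST
  read '2': REST → OPEN
  read '2': OPEN → REST
  read '0': REST → OPEN
  read '1': OPEN → WAIT
  read '0': WAIT → PASS
  read '1': PASS → SPIN
  read '1': SPIN → PASS
  read '1': PASS → SPIN
  read '2': SPIN → TRAP
  read '2': TRAP → RECV
  end RECV, accepted
w3:
  start at REST
  read '1': REST → WAIT
  read '0': WAIT → PASS
  read '0': PASS → TRAP
  read '1': TRAP → OPEN
  read '1': OPEN → WAIT
  read '2': WAIT → RECV
  read '2': RECV → SPIN
  read '1': SPIN → PASS
  read '1': PASS → SPIN
  read '2': SPIN → TRAP
  read '0': TRAP → OPEN
  read '0': OPEN → PASS
  read '0': PASS → TRAP
  read '2': TRAP → RECV
  read '2': RECV → SPIN
  read '0': SPIN → RECV
  read '0': RECV → WAIT
  read '2': WAIT → RECV
  read '0': RECV → WAIT
  read '2': WAIT → RECV
  read '0': RECV → WAIT
  read '1': WAIT → WAIT
  read '1': WAIT → WAIT
  end WAIT, rejected
w4:
  start at REST
  read '2': REST → OPEN
  read '1': OPEN → WAIT
  read '2': WAIT → RECV
  read '2': RECV → SPIN
  read '1': SPIN → PASS
  read '2': PASS → PASS
  read '0': PASS → TRAP
  read '2': TRAP → RECV
  read '0': RECV → WAIT
  read '1': WAIT → WAIT
  read '0': WAIT → PASS
  read '2': PASS → PASS
  read '1': PASS → SPIN
  read '0': SPIN → RECV
  read '2': RECV → SPIN
  read '0': SPIN → RECV
  read '0': RECV → WAIT
  read '1': WAIT → WAIT
  read '0': WAIT → PASS
  read '0': PASS → TRAP
  read '1': TRAP → OPEN
  end OPEN, rejected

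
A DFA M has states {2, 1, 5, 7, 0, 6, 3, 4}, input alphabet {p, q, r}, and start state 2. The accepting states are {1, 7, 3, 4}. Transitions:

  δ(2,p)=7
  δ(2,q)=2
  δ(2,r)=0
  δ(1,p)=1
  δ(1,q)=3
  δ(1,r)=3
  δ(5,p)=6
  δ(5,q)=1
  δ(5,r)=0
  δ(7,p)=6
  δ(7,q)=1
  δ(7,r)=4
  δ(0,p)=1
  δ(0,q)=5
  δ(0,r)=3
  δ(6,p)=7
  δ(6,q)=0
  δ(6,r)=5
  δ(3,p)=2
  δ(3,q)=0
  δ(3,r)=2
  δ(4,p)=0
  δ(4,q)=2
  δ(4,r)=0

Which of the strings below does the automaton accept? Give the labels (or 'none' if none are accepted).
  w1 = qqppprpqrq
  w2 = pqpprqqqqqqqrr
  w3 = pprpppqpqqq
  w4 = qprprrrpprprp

w1:
  start at 2
  read 'q': 2 → 2
  read 'q': 2 → 2
  read 'p': 2 → 7
  read 'p': 7 → 6
  read 'p': 6 → 7
  read 'r': 7 → 4
  read 'p': 4 → 0
  read 'q': 0 → 5
  read 'r': 5 → 0
  read 'q': 0 → 5
  end 5, rejected
w2:
  start at 2
  read 'p': 2 → 7
  read 'q': 7 → 1
  read 'p': 1 → 1
  read 'p': 1 → 1
  read 'r': 1 → 3
  read 'q': 3 → 0
  read 'q': 0 → 5
  read 'q': 5 → 1
  read 'q': 1 → 3
  read 'q': 3 → 0
  read 'q': 0 → 5
  read 'q': 5 → 1
  read 'r': 1 → 3
  read 'r': 3 → 2
  end 2, rejected
w3:
  start at 2
  read 'p': 2 → 7
  read 'p': 7 → 6
  read 'r': 6 → 5
  read 'p': 5 → 6
  read 'p': 6 → 7
  read 'p': 7 → 6
  read 'q': 6 → 0
  read 'p': 0 → 1
  read 'q': 1 → 3
  read 'q': 3 → 0
  read 'q': 0 → 5
  end 5, rejected
w4:
  start at 2
  read 'q': 2 → 2
  read 'p': 2 → 7
  read 'r': 7 → 4
  read 'p': 4 → 0
  read 'r': 0 → 3
  read 'r': 3 → 2
  read 'r': 2 → 0
  read 'p': 0 → 1
  read 'p': 1 → 1
  read 'r': 1 → 3
  read 'p': 3 → 2
  read 'r': 2 → 0
  read 'p': 0 → 1
  end 1, accepted

w4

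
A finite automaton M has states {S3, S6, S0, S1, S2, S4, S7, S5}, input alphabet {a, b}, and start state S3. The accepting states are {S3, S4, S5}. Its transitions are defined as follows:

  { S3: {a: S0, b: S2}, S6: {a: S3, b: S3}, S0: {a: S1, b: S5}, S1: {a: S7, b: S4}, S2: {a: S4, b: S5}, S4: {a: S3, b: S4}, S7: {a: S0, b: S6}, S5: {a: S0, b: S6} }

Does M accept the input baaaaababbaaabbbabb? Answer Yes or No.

Yes

start at S3
read 'b': S3 → S2
read 'a': S2 → S4
read 'a': S4 → S3
read 'a': S3 → S0
read 'a': S0 → S1
read 'a': S1 → S7
read 'b': S7 → S6
read 'a': S6 → S3
read 'b': S3 → S2
read 'b': S2 → S5
read 'a': S5 → S0
read 'a': S0 → S1
read 'a': S1 → S7
read 'b': S7 → S6
read 'b': S6 → S3
read 'b': S3 → S2
read 'a': S2 → S4
read 'b': S4 → S4
read 'b': S4 → S4
End state S4 is accepting.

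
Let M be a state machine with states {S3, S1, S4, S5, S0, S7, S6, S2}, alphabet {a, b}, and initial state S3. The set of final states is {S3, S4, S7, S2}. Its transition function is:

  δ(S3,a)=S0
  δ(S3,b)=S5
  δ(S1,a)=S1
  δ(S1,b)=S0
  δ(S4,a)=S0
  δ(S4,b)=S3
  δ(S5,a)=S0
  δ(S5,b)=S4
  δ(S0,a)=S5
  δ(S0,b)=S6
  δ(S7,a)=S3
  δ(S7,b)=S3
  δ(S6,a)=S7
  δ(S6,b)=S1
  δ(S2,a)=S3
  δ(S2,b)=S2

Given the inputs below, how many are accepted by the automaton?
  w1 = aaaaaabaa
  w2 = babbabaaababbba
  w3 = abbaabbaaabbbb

w1:
  start at S3
  read 'a': S3 → S0
  read 'a': S0 → S5
  read 'a': S5 → S0
  read 'a': S0 → S5
  read 'a': S5 → S0
  read 'a': S0 → S5
  read 'b': S5 → S4
  read 'a': S4 → S0
  read 'a': S0 → S5
  end S5, rejected
w2:
  start at S3
  read 'b': S3 → S5
  read 'a': S5 → S0
  read 'b': S0 → S6
  read 'b': S6 → S1
  read 'a': S1 → S1
  read 'b': S1 → S0
  read 'a': S0 → S5
  read 'a': S5 → S0
  read 'a': S0 → S5
  read 'b': S5 → S4
  read 'a': S4 → S0
  read 'b': S0 → S6
  read 'b': S6 → S1
  read 'b': S1 → S0
  read 'a': S0 → S5
  end S5, rejected
w3:
  start at S3
  read 'a': S3 → S0
  read 'b': S0 → S6
  read 'b': S6 → S1
  read 'a': S1 → S1
  read 'a': S1 → S1
  read 'b': S1 → S0
  read 'b': S0 → S6
  read 'a': S6 → S7
  read 'a': S7 → S3
  read 'a': S3 → S0
  read 'b': S0 → S6
  read 'b': S6 → S1
  read 'b': S1 → S0
  read 'b': S0 → S6
  end S6, rejected

0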